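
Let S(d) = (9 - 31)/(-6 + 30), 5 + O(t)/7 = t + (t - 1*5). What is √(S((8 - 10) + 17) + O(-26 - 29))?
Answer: I*√30273/6 ≈ 28.999*I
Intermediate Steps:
O(t) = -70 + 14*t (O(t) = -35 + 7*(t + (t - 1*5)) = -35 + 7*(t + (t - 5)) = -35 + 7*(t + (-5 + t)) = -35 + 7*(-5 + 2*t) = -35 + (-35 + 14*t) = -70 + 14*t)
S(d) = -11/12 (S(d) = -22/24 = -22*1/24 = -11/12)
√(S((8 - 10) + 17) + O(-26 - 29)) = √(-11/12 + (-70 + 14*(-26 - 29))) = √(-11/12 + (-70 + 14*(-55))) = √(-11/12 + (-70 - 770)) = √(-11/12 - 840) = √(-10091/12) = I*√30273/6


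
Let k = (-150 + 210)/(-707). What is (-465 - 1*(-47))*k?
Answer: 25080/707 ≈ 35.474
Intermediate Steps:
k = -60/707 (k = 60*(-1/707) = -60/707 ≈ -0.084866)
(-465 - 1*(-47))*k = (-465 - 1*(-47))*(-60/707) = (-465 + 47)*(-60/707) = -418*(-60/707) = 25080/707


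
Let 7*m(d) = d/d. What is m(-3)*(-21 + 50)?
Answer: 29/7 ≈ 4.1429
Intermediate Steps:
m(d) = ⅐ (m(d) = (d/d)/7 = (⅐)*1 = ⅐)
m(-3)*(-21 + 50) = (-21 + 50)/7 = (⅐)*29 = 29/7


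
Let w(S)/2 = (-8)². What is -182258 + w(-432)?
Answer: -182130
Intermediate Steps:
w(S) = 128 (w(S) = 2*(-8)² = 2*64 = 128)
-182258 + w(-432) = -182258 + 128 = -182130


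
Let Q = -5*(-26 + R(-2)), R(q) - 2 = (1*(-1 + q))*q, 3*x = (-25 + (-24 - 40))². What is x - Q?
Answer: 7651/3 ≈ 2550.3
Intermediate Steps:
x = 7921/3 (x = (-25 + (-24 - 40))²/3 = (-25 - 64)²/3 = (⅓)*(-89)² = (⅓)*7921 = 7921/3 ≈ 2640.3)
R(q) = 2 + q*(-1 + q) (R(q) = 2 + (1*(-1 + q))*q = 2 + (-1 + q)*q = 2 + q*(-1 + q))
Q = 90 (Q = -5*(-26 + (2 + (-2)² - 1*(-2))) = -5*(-26 + (2 + 4 + 2)) = -5*(-26 + 8) = -5*(-18) = 90)
x - Q = 7921/3 - 1*90 = 7921/3 - 90 = 7651/3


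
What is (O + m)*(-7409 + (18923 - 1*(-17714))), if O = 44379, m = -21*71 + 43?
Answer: 1254787268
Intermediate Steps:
m = -1448 (m = -1491 + 43 = -1448)
(O + m)*(-7409 + (18923 - 1*(-17714))) = (44379 - 1448)*(-7409 + (18923 - 1*(-17714))) = 42931*(-7409 + (18923 + 17714)) = 42931*(-7409 + 36637) = 42931*29228 = 1254787268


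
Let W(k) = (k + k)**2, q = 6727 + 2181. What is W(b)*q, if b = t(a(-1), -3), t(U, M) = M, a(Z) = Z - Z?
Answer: 320688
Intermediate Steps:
a(Z) = 0
b = -3
q = 8908
W(k) = 4*k**2 (W(k) = (2*k)**2 = 4*k**2)
W(b)*q = (4*(-3)**2)*8908 = (4*9)*8908 = 36*8908 = 320688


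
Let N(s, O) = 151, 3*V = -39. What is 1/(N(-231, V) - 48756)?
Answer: -1/48605 ≈ -2.0574e-5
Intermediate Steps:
V = -13 (V = (1/3)*(-39) = -13)
1/(N(-231, V) - 48756) = 1/(151 - 48756) = 1/(-48605) = -1/48605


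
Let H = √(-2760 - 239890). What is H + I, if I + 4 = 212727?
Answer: 212723 + 5*I*√9706 ≈ 2.1272e+5 + 492.6*I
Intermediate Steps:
H = 5*I*√9706 (H = √(-242650) = 5*I*√9706 ≈ 492.6*I)
I = 212723 (I = -4 + 212727 = 212723)
H + I = 5*I*√9706 + 212723 = 212723 + 5*I*√9706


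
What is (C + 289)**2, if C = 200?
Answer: 239121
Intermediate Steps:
(C + 289)**2 = (200 + 289)**2 = 489**2 = 239121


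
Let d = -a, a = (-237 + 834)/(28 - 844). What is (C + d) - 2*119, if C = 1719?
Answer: 403031/272 ≈ 1481.7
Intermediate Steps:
a = -199/272 (a = 597/(-816) = 597*(-1/816) = -199/272 ≈ -0.73162)
d = 199/272 (d = -1*(-199/272) = 199/272 ≈ 0.73162)
(C + d) - 2*119 = (1719 + 199/272) - 2*119 = 467767/272 - 238 = 403031/272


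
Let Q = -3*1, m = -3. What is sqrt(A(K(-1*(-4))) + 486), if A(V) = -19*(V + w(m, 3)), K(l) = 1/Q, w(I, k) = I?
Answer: 4*sqrt(309)/3 ≈ 23.438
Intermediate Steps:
Q = -3
K(l) = -1/3 (K(l) = 1/(-3) = -1/3)
A(V) = 57 - 19*V (A(V) = -19*(V - 3) = -19*(-3 + V) = 57 - 19*V)
sqrt(A(K(-1*(-4))) + 486) = sqrt((57 - 19*(-1/3)) + 486) = sqrt((57 + 19/3) + 486) = sqrt(190/3 + 486) = sqrt(1648/3) = 4*sqrt(309)/3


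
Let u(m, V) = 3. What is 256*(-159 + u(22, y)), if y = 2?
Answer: -39936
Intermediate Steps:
256*(-159 + u(22, y)) = 256*(-159 + 3) = 256*(-156) = -39936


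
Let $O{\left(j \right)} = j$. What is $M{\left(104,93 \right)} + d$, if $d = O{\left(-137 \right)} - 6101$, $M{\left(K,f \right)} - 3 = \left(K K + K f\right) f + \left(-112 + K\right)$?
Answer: $1899141$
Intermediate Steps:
$M{\left(K,f \right)} = -109 + K + f \left(K^{2} + K f\right)$ ($M{\left(K,f \right)} = 3 + \left(\left(K K + K f\right) f + \left(-112 + K\right)\right) = 3 + \left(\left(K^{2} + K f\right) f + \left(-112 + K\right)\right) = 3 + \left(f \left(K^{2} + K f\right) + \left(-112 + K\right)\right) = 3 + \left(-112 + K + f \left(K^{2} + K f\right)\right) = -109 + K + f \left(K^{2} + K f\right)$)
$d = -6238$ ($d = -137 - 6101 = -6238$)
$M{\left(104,93 \right)} + d = \left(-109 + 104 + 104 \cdot 93^{2} + 93 \cdot 104^{2}\right) - 6238 = \left(-109 + 104 + 104 \cdot 8649 + 93 \cdot 10816\right) - 6238 = \left(-109 + 104 + 899496 + 1005888\right) - 6238 = 1905379 - 6238 = 1899141$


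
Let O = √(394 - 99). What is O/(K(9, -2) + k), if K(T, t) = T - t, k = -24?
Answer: -√295/13 ≈ -1.3212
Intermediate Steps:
O = √295 ≈ 17.176
O/(K(9, -2) + k) = √295/((9 - 1*(-2)) - 24) = √295/((9 + 2) - 24) = √295/(11 - 24) = √295/(-13) = √295*(-1/13) = -√295/13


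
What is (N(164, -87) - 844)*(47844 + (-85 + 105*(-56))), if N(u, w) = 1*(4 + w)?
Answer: -38821833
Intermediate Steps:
N(u, w) = 4 + w
(N(164, -87) - 844)*(47844 + (-85 + 105*(-56))) = ((4 - 87) - 844)*(47844 + (-85 + 105*(-56))) = (-83 - 844)*(47844 + (-85 - 5880)) = -927*(47844 - 5965) = -927*41879 = -38821833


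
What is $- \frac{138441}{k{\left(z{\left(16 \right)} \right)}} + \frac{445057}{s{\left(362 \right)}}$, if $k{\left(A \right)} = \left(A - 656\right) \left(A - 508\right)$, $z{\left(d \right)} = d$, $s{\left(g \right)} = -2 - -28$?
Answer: $\frac{23355991449}{1364480} \approx 17117.0$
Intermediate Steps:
$s{\left(g \right)} = 26$ ($s{\left(g \right)} = -2 + 28 = 26$)
$k{\left(A \right)} = \left(-656 + A\right) \left(-508 + A\right)$
$- \frac{138441}{k{\left(z{\left(16 \right)} \right)}} + \frac{445057}{s{\left(362 \right)}} = - \frac{138441}{333248 + 16^{2} - 18624} + \frac{445057}{26} = - \frac{138441}{333248 + 256 - 18624} + 445057 \cdot \frac{1}{26} = - \frac{138441}{314880} + \frac{445057}{26} = \left(-138441\right) \frac{1}{314880} + \frac{445057}{26} = - \frac{46147}{104960} + \frac{445057}{26} = \frac{23355991449}{1364480}$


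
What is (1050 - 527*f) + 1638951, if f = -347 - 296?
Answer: 1978862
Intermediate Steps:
f = -643
(1050 - 527*f) + 1638951 = (1050 - 527*(-643)) + 1638951 = (1050 + 338861) + 1638951 = 339911 + 1638951 = 1978862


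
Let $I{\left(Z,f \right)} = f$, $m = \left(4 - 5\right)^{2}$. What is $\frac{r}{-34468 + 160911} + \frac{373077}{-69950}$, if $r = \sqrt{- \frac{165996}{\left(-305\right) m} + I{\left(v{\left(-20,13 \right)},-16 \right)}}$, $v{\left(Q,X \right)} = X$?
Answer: $- \frac{373077}{69950} + \frac{2 \sqrt{12285095}}{38565115} \approx -5.3333$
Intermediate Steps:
$m = 1$ ($m = \left(-1\right)^{2} = 1$)
$r = \frac{2 \sqrt{12285095}}{305}$ ($r = \sqrt{- \frac{165996}{\left(-305\right) 1} - 16} = \sqrt{- \frac{165996}{-305} - 16} = \sqrt{\left(-165996\right) \left(- \frac{1}{305}\right) - 16} = \sqrt{\frac{165996}{305} - 16} = \sqrt{\frac{161116}{305}} = \frac{2 \sqrt{12285095}}{305} \approx 22.984$)
$\frac{r}{-34468 + 160911} + \frac{373077}{-69950} = \frac{\frac{2}{305} \sqrt{12285095}}{-34468 + 160911} + \frac{373077}{-69950} = \frac{\frac{2}{305} \sqrt{12285095}}{126443} + 373077 \left(- \frac{1}{69950}\right) = \frac{2 \sqrt{12285095}}{305} \cdot \frac{1}{126443} - \frac{373077}{69950} = \frac{2 \sqrt{12285095}}{38565115} - \frac{373077}{69950} = - \frac{373077}{69950} + \frac{2 \sqrt{12285095}}{38565115}$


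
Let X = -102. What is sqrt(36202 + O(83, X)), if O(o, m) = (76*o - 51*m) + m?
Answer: 69*sqrt(10) ≈ 218.20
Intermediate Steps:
O(o, m) = -50*m + 76*o (O(o, m) = (-51*m + 76*o) + m = -50*m + 76*o)
sqrt(36202 + O(83, X)) = sqrt(36202 + (-50*(-102) + 76*83)) = sqrt(36202 + (5100 + 6308)) = sqrt(36202 + 11408) = sqrt(47610) = 69*sqrt(10)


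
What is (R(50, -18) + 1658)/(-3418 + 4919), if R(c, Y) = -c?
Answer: 1608/1501 ≈ 1.0713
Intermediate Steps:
(R(50, -18) + 1658)/(-3418 + 4919) = (-1*50 + 1658)/(-3418 + 4919) = (-50 + 1658)/1501 = 1608*(1/1501) = 1608/1501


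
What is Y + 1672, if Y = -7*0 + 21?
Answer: 1693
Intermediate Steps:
Y = 21 (Y = 0 + 21 = 21)
Y + 1672 = 21 + 1672 = 1693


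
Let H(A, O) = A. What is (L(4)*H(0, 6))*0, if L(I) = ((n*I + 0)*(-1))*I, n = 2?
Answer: 0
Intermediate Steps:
L(I) = -2*I² (L(I) = ((2*I + 0)*(-1))*I = ((2*I)*(-1))*I = (-2*I)*I = -2*I²)
(L(4)*H(0, 6))*0 = (-2*4²*0)*0 = (-2*16*0)*0 = -32*0*0 = 0*0 = 0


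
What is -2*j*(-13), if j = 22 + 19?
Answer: 1066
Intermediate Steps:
j = 41
-2*j*(-13) = -2*41*(-13) = -82*(-13) = 1066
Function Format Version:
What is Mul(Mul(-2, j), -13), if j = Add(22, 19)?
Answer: 1066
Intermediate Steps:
j = 41
Mul(Mul(-2, j), -13) = Mul(Mul(-2, 41), -13) = Mul(-82, -13) = 1066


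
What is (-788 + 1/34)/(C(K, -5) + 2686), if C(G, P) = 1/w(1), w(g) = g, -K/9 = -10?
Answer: -26791/91358 ≈ -0.29325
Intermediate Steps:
K = 90 (K = -9*(-10) = 90)
C(G, P) = 1 (C(G, P) = 1/1 = 1)
(-788 + 1/34)/(C(K, -5) + 2686) = (-788 + 1/34)/(1 + 2686) = (-788 + 1/34)/2687 = -26791/34*1/2687 = -26791/91358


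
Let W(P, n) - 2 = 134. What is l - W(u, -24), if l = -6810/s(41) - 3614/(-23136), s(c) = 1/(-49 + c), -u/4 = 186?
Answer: 628653199/11568 ≈ 54344.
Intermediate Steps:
u = -744 (u = -4*186 = -744)
W(P, n) = 136 (W(P, n) = 2 + 134 = 136)
l = 630226447/11568 (l = -6810/(1/(-49 + 41)) - 3614/(-23136) = -6810/(1/(-8)) - 3614*(-1/23136) = -6810/(-⅛) + 1807/11568 = -6810*(-8) + 1807/11568 = 54480 + 1807/11568 = 630226447/11568 ≈ 54480.)
l - W(u, -24) = 630226447/11568 - 1*136 = 630226447/11568 - 136 = 628653199/11568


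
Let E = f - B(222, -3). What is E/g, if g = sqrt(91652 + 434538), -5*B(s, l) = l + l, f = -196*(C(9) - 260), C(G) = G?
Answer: 122987*sqrt(526190)/1315475 ≈ 67.818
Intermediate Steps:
f = 49196 (f = -196*(9 - 260) = -196*(-251) = 49196)
B(s, l) = -2*l/5 (B(s, l) = -(l + l)/5 = -2*l/5)
g = sqrt(526190) ≈ 725.39
E = 245974/5 (E = 49196 - (-2)*(-3)/5 = 49196 - 1*6/5 = 49196 - 6/5 = 245974/5 ≈ 49195.)
E/g = 245974/(5*(sqrt(526190))) = 245974*(sqrt(526190)/526190)/5 = 122987*sqrt(526190)/1315475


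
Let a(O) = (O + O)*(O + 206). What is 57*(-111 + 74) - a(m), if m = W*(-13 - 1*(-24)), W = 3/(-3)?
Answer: 2181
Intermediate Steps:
W = -1 (W = 3*(-⅓) = -1)
m = -11 (m = -(-13 - 1*(-24)) = -(-13 + 24) = -1*11 = -11)
a(O) = 2*O*(206 + O) (a(O) = (2*O)*(206 + O) = 2*O*(206 + O))
57*(-111 + 74) - a(m) = 57*(-111 + 74) - 2*(-11)*(206 - 11) = 57*(-37) - 2*(-11)*195 = -2109 - 1*(-4290) = -2109 + 4290 = 2181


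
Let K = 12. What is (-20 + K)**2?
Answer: 64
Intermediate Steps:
(-20 + K)**2 = (-20 + 12)**2 = (-8)**2 = 64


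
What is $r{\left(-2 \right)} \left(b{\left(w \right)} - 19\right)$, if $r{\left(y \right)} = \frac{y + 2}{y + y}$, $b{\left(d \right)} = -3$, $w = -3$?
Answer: $0$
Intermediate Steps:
$r{\left(y \right)} = \frac{2 + y}{2 y}$
$r{\left(-2 \right)} \left(b{\left(w \right)} - 19\right) = \frac{2 - 2}{2 \left(-2\right)} \left(-3 - 19\right) = \frac{1}{2} \left(- \frac{1}{2}\right) 0 \left(-22\right) = 0 \left(-22\right) = 0$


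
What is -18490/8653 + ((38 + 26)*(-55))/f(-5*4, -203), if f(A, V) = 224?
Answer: -1081260/60571 ≈ -17.851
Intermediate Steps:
-18490/8653 + ((38 + 26)*(-55))/f(-5*4, -203) = -18490/8653 + ((38 + 26)*(-55))/224 = -18490*1/8653 + (64*(-55))*(1/224) = -18490/8653 - 3520*1/224 = -18490/8653 - 110/7 = -1081260/60571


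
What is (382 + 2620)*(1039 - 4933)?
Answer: -11689788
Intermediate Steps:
(382 + 2620)*(1039 - 4933) = 3002*(-3894) = -11689788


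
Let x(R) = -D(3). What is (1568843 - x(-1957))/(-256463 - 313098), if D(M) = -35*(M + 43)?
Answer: -1567233/569561 ≈ -2.7517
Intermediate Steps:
D(M) = -1505 - 35*M (D(M) = -35*(43 + M) = -1505 - 35*M)
x(R) = 1610 (x(R) = -(-1505 - 35*3) = -(-1505 - 105) = -1*(-1610) = 1610)
(1568843 - x(-1957))/(-256463 - 313098) = (1568843 - 1*1610)/(-256463 - 313098) = (1568843 - 1610)/(-569561) = 1567233*(-1/569561) = -1567233/569561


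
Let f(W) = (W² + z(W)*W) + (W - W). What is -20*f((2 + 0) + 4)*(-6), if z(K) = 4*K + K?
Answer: 25920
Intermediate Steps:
z(K) = 5*K
f(W) = 6*W² (f(W) = (W² + (5*W)*W) + (W - W) = (W² + 5*W²) + 0 = 6*W² + 0 = 6*W²)
-20*f((2 + 0) + 4)*(-6) = -120*((2 + 0) + 4)²*(-6) = -120*(2 + 4)²*(-6) = -120*6²*(-6) = -120*36*(-6) = -20*216*(-6) = -4320*(-6) = 25920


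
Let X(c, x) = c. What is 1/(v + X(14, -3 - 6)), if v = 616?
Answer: 1/630 ≈ 0.0015873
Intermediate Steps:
1/(v + X(14, -3 - 6)) = 1/(616 + 14) = 1/630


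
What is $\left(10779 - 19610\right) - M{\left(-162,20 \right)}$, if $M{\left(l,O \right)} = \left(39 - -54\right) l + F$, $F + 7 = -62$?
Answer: $6304$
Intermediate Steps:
$F = -69$ ($F = -7 - 62 = -69$)
$M{\left(l,O \right)} = -69 + 93 l$ ($M{\left(l,O \right)} = \left(39 - -54\right) l - 69 = \left(39 + 54\right) l - 69 = 93 l - 69 = -69 + 93 l$)
$\left(10779 - 19610\right) - M{\left(-162,20 \right)} = \left(10779 - 19610\right) - \left(-69 + 93 \left(-162\right)\right) = \left(10779 - 19610\right) - \left(-69 - 15066\right) = -8831 - -15135 = -8831 + 15135 = 6304$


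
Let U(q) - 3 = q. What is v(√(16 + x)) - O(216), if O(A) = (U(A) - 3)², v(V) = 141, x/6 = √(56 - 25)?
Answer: -46515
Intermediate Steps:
x = 6*√31 (x = 6*√(56 - 25) = 6*√31 ≈ 33.407)
U(q) = 3 + q
O(A) = A² (O(A) = ((3 + A) - 3)² = A²)
v(√(16 + x)) - O(216) = 141 - 1*216² = 141 - 1*46656 = 141 - 46656 = -46515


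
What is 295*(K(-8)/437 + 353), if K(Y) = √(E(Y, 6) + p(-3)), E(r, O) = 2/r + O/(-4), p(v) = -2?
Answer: 104135 + 295*I*√15/874 ≈ 1.0414e+5 + 1.3072*I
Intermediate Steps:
E(r, O) = 2/r - O/4 (E(r, O) = 2/r + O*(-¼) = 2/r - O/4)
K(Y) = √(-7/2 + 2/Y) (K(Y) = √((2/Y - ¼*6) - 2) = √((2/Y - 3/2) - 2) = √((-3/2 + 2/Y) - 2) = √(-7/2 + 2/Y))
295*(K(-8)/437 + 353) = 295*((√(-14 + 8/(-8))/2)/437 + 353) = 295*((√(-14 + 8*(-⅛))/2)*(1/437) + 353) = 295*((√(-14 - 1)/2)*(1/437) + 353) = 295*((√(-15)/2)*(1/437) + 353) = 295*(((I*√15)/2)*(1/437) + 353) = 295*((I*√15/2)*(1/437) + 353) = 295*(I*√15/874 + 353) = 295*(353 + I*√15/874) = 104135 + 295*I*√15/874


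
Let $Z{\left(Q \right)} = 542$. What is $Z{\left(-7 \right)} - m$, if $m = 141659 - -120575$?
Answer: $-261692$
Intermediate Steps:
$m = 262234$ ($m = 141659 + 120575 = 262234$)
$Z{\left(-7 \right)} - m = 542 - 262234 = -261692$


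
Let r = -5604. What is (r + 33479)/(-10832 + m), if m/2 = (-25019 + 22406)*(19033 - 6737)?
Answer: -27875/64269728 ≈ -0.00043372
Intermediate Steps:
m = -64258896 (m = 2*((-25019 + 22406)*(19033 - 6737)) = 2*(-2613*12296) = 2*(-32129448) = -64258896)
(r + 33479)/(-10832 + m) = (-5604 + 33479)/(-10832 - 64258896) = 27875/(-64269728) = 27875*(-1/64269728) = -27875/64269728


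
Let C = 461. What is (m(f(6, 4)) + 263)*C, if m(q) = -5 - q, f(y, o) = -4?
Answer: 120782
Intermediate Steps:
(m(f(6, 4)) + 263)*C = ((-5 - 1*(-4)) + 263)*461 = ((-5 + 4) + 263)*461 = (-1 + 263)*461 = 262*461 = 120782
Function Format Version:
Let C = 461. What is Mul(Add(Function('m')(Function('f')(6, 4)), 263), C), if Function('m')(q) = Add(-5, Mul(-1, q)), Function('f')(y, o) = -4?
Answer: 120782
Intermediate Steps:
Mul(Add(Function('m')(Function('f')(6, 4)), 263), C) = Mul(Add(Add(-5, Mul(-1, -4)), 263), 461) = Mul(Add(Add(-5, 4), 263), 461) = Mul(Add(-1, 263), 461) = Mul(262, 461) = 120782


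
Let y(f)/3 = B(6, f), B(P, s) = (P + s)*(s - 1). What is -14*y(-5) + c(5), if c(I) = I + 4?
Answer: 261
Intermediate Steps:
c(I) = 4 + I
B(P, s) = (-1 + s)*(P + s) (B(P, s) = (P + s)*(-1 + s) = (-1 + s)*(P + s))
y(f) = -18 + 3*f² + 15*f (y(f) = 3*(f² - 1*6 - f + 6*f) = 3*(f² - 6 - f + 6*f) = 3*(-6 + f² + 5*f) = -18 + 3*f² + 15*f)
-14*y(-5) + c(5) = -14*(-18 + 3*(-5)² + 15*(-5)) + (4 + 5) = -14*(-18 + 3*25 - 75) + 9 = -14*(-18 + 75 - 75) + 9 = -14*(-18) + 9 = 252 + 9 = 261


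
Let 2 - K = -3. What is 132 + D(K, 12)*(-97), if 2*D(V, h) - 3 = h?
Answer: -1191/2 ≈ -595.50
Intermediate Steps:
K = 5 (K = 2 - 1*(-3) = 2 + 3 = 5)
D(V, h) = 3/2 + h/2
132 + D(K, 12)*(-97) = 132 + (3/2 + (½)*12)*(-97) = 132 + (3/2 + 6)*(-97) = 132 + (15/2)*(-97) = 132 - 1455/2 = -1191/2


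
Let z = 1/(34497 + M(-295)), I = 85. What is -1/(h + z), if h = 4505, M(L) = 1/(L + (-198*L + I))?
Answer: -2007725401/9044802989705 ≈ -0.00022198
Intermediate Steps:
M(L) = 1/(85 - 197*L) (M(L) = 1/(L + (-198*L + 85)) = 1/(L + (85 - 198*L)) = 1/(85 - 197*L))
z = 58200/2007725401 (z = 1/(34497 - 1/(-85 + 197*(-295))) = 1/(34497 - 1/(-85 - 58115)) = 1/(34497 - 1/(-58200)) = 1/(34497 - 1*(-1/58200)) = 1/(34497 + 1/58200) = 1/(2007725401/58200) = 58200/2007725401 ≈ 2.8988e-5)
-1/(h + z) = -1/(4505 + 58200/2007725401) = -1/9044802989705/2007725401 = -1*2007725401/9044802989705 = -2007725401/9044802989705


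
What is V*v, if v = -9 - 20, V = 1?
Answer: -29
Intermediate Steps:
v = -29
V*v = 1*(-29) = -29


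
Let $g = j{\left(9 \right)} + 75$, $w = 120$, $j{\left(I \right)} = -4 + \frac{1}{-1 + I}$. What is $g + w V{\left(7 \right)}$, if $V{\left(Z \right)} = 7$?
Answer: $\frac{7289}{8} \approx 911.13$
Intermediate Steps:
$g = \frac{569}{8}$ ($g = \frac{5 - 36}{-1 + 9} + 75 = \frac{5 - 36}{8} + 75 = \frac{1}{8} \left(-31\right) + 75 = - \frac{31}{8} + 75 = \frac{569}{8} \approx 71.125$)
$g + w V{\left(7 \right)} = \frac{569}{8} + 120 \cdot 7 = \frac{569}{8} + 840 = \frac{7289}{8}$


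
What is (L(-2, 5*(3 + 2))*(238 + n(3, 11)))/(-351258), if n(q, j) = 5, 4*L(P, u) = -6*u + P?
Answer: 1539/58543 ≈ 0.026288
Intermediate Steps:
L(P, u) = -3*u/2 + P/4 (L(P, u) = (-6*u + P)/4 = (P - 6*u)/4 = -3*u/2 + P/4)
(L(-2, 5*(3 + 2))*(238 + n(3, 11)))/(-351258) = ((-15*(3 + 2)/2 + (1/4)*(-2))*(238 + 5))/(-351258) = ((-15*5/2 - 1/2)*243)*(-1/351258) = ((-3/2*25 - 1/2)*243)*(-1/351258) = ((-75/2 - 1/2)*243)*(-1/351258) = -38*243*(-1/351258) = -9234*(-1/351258) = 1539/58543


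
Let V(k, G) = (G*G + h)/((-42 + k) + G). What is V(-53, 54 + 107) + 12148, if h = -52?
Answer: 275879/22 ≈ 12540.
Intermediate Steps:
V(k, G) = (-52 + G**2)/(-42 + G + k) (V(k, G) = (G*G - 52)/((-42 + k) + G) = (G**2 - 52)/(-42 + G + k) = (-52 + G**2)/(-42 + G + k))
V(-53, 54 + 107) + 12148 = (-52 + (54 + 107)**2)/(-42 + (54 + 107) - 53) + 12148 = (-52 + 161**2)/(-42 + 161 - 53) + 12148 = (-52 + 25921)/66 + 12148 = (1/66)*25869 + 12148 = 8623/22 + 12148 = 275879/22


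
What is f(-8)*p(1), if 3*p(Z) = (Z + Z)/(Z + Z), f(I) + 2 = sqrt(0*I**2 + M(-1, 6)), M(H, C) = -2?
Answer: -2/3 + I*sqrt(2)/3 ≈ -0.66667 + 0.4714*I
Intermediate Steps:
f(I) = -2 + I*sqrt(2) (f(I) = -2 + sqrt(0*I**2 - 2) = -2 + sqrt(0 - 2) = -2 + sqrt(-2) = -2 + I*sqrt(2))
p(Z) = 1/3 (p(Z) = ((Z + Z)/(Z + Z))/3 = ((2*Z)/((2*Z)))/3 = ((2*Z)*(1/(2*Z)))/3 = (1/3)*1 = 1/3)
f(-8)*p(1) = (-2 + I*sqrt(2))*(1/3) = -2/3 + I*sqrt(2)/3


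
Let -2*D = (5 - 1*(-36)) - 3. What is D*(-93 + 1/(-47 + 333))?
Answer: 505343/286 ≈ 1766.9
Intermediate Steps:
D = -19 (D = -((5 - 1*(-36)) - 3)/2 = -((5 + 36) - 3)/2 = -(41 - 3)/2 = -1/2*38 = -19)
D*(-93 + 1/(-47 + 333)) = -19*(-93 + 1/(-47 + 333)) = -19*(-93 + 1/286) = -19*(-26597/286) = 505343/286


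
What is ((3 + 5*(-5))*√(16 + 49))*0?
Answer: 0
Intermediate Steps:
((3 + 5*(-5))*√(16 + 49))*0 = ((3 - 25)*√65)*0 = -22*√65*0 = 0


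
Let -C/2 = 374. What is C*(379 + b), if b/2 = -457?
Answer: 400180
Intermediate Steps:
b = -914 (b = 2*(-457) = -914)
C = -748 (C = -2*374 = -748)
C*(379 + b) = -748*(379 - 914) = -748*(-535) = 400180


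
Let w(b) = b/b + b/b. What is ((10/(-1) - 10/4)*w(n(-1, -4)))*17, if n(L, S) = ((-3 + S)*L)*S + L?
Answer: -425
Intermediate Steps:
n(L, S) = L + L*S*(-3 + S) (n(L, S) = (L*(-3 + S))*S + L = L*S*(-3 + S) + L = L + L*S*(-3 + S))
w(b) = 2 (w(b) = 1 + 1 = 2)
((10/(-1) - 10/4)*w(n(-1, -4)))*17 = ((10/(-1) - 10/4)*2)*17 = ((10*(-1) - 10*1/4)*2)*17 = ((-10 - 5/2)*2)*17 = -25/2*2*17 = -25*17 = -425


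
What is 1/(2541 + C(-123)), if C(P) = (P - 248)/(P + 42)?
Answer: 81/206192 ≈ 0.00039284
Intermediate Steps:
C(P) = (-248 + P)/(42 + P)
1/(2541 + C(-123)) = 1/(2541 + (-248 - 123)/(42 - 123)) = 1/(2541 - 371/(-81)) = 1/(2541 - 1/81*(-371)) = 1/(2541 + 371/81) = 1/(206192/81) = 81/206192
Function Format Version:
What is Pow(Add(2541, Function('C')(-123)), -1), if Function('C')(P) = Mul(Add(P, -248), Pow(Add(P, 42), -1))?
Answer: Rational(81, 206192) ≈ 0.00039284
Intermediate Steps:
Function('C')(P) = Mul(Pow(Add(42, P), -1), Add(-248, P)) (Function('C')(P) = Mul(Add(-248, P), Pow(Add(42, P), -1)) = Mul(Pow(Add(42, P), -1), Add(-248, P)))
Pow(Add(2541, Function('C')(-123)), -1) = Pow(Add(2541, Mul(Pow(Add(42, -123), -1), Add(-248, -123))), -1) = Pow(Add(2541, Mul(Pow(-81, -1), -371)), -1) = Pow(Add(2541, Mul(Rational(-1, 81), -371)), -1) = Pow(Add(2541, Rational(371, 81)), -1) = Pow(Rational(206192, 81), -1) = Rational(81, 206192)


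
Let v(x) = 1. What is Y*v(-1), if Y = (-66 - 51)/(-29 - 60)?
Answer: 117/89 ≈ 1.3146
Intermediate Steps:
Y = 117/89 (Y = -117/(-89) = -117*(-1/89) = 117/89 ≈ 1.3146)
Y*v(-1) = (117/89)*1 = 117/89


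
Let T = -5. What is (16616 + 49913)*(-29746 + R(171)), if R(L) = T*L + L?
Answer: -2024477470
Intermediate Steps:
R(L) = -4*L (R(L) = -5*L + L = -4*L)
(16616 + 49913)*(-29746 + R(171)) = (16616 + 49913)*(-29746 - 4*171) = 66529*(-29746 - 684) = 66529*(-30430) = -2024477470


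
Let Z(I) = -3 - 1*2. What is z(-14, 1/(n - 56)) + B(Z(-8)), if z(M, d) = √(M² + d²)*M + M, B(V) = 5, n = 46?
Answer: -9 - 7*√19601/5 ≈ -205.00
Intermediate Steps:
Z(I) = -5 (Z(I) = -3 - 2 = -5)
z(M, d) = M + M*√(M² + d²) (z(M, d) = M*√(M² + d²) + M = M + M*√(M² + d²))
z(-14, 1/(n - 56)) + B(Z(-8)) = -14*(1 + √((-14)² + (1/(46 - 56))²)) + 5 = -14*(1 + √(196 + (1/(-10))²)) + 5 = -14*(1 + √(196 + (-⅒)²)) + 5 = -14*(1 + √(196 + 1/100)) + 5 = -14*(1 + √(19601/100)) + 5 = -14*(1 + √19601/10) + 5 = (-14 - 7*√19601/5) + 5 = -9 - 7*√19601/5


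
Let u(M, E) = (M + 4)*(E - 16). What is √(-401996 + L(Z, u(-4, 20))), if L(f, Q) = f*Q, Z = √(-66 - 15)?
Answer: 14*I*√2051 ≈ 634.03*I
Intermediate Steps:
u(M, E) = (-16 + E)*(4 + M) (u(M, E) = (4 + M)*(-16 + E) = (-16 + E)*(4 + M))
Z = 9*I (Z = √(-81) = 9*I ≈ 9.0*I)
L(f, Q) = Q*f
√(-401996 + L(Z, u(-4, 20))) = √(-401996 + (-64 - 16*(-4) + 4*20 + 20*(-4))*(9*I)) = √(-401996 + (-64 + 64 + 80 - 80)*(9*I)) = √(-401996 + 0*(9*I)) = √(-401996 + 0) = √(-401996) = 14*I*√2051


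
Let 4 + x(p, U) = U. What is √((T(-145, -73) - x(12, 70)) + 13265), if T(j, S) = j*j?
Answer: 4*√2139 ≈ 185.00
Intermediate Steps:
T(j, S) = j²
x(p, U) = -4 + U
√((T(-145, -73) - x(12, 70)) + 13265) = √(((-145)² - (-4 + 70)) + 13265) = √((21025 - 1*66) + 13265) = √((21025 - 66) + 13265) = √(20959 + 13265) = √34224 = 4*√2139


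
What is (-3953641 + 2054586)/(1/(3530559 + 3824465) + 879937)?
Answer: -13967595102320/6471957753489 ≈ -2.1582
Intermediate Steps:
(-3953641 + 2054586)/(1/(3530559 + 3824465) + 879937) = -1899055/(1/7355024 + 879937) = -1899055/6471957753489/7355024 = -1899055*7355024/6471957753489 = -13967595102320/6471957753489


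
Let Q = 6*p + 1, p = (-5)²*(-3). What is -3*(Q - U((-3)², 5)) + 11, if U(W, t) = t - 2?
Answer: 1367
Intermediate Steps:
U(W, t) = -2 + t
p = -75 (p = 25*(-3) = -75)
Q = -449 (Q = 6*(-75) + 1 = -450 + 1 = -449)
-3*(Q - U((-3)², 5)) + 11 = -3*(-449 - (-2 + 5)) + 11 = -3*(-449 - 1*3) + 11 = -3*(-449 - 3) + 11 = -3*(-452) + 11 = 1356 + 11 = 1367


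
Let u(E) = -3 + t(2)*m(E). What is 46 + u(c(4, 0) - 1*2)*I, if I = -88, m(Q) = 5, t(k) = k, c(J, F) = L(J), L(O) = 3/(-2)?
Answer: -570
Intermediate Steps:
L(O) = -3/2 (L(O) = 3*(-½) = -3/2)
c(J, F) = -3/2
u(E) = 7 (u(E) = -3 + 2*5 = -3 + 10 = 7)
46 + u(c(4, 0) - 1*2)*I = 46 + 7*(-88) = 46 - 616 = -570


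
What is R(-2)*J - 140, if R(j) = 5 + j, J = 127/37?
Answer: -4799/37 ≈ -129.70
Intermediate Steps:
J = 127/37 (J = 127*(1/37) = 127/37 ≈ 3.4324)
R(-2)*J - 140 = (5 - 2)*(127/37) - 140 = 3*(127/37) - 140 = 381/37 - 140 = -4799/37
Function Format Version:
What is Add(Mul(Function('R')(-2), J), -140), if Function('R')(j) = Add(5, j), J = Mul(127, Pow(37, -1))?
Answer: Rational(-4799, 37) ≈ -129.70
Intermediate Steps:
J = Rational(127, 37) (J = Mul(127, Rational(1, 37)) = Rational(127, 37) ≈ 3.4324)
Add(Mul(Function('R')(-2), J), -140) = Add(Mul(Add(5, -2), Rational(127, 37)), -140) = Add(Mul(3, Rational(127, 37)), -140) = Add(Rational(381, 37), -140) = Rational(-4799, 37)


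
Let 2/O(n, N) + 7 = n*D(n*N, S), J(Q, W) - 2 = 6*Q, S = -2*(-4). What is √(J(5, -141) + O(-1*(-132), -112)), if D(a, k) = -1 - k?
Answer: √45694410/1195 ≈ 5.6567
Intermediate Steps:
S = 8
J(Q, W) = 2 + 6*Q
O(n, N) = 2/(-7 - 9*n) (O(n, N) = 2/(-7 + n*(-1 - 1*8)) = 2/(-7 + n*(-1 - 8)) = 2/(-7 + n*(-9)) = 2/(-7 - 9*n))
√(J(5, -141) + O(-1*(-132), -112)) = √((2 + 6*5) - 2/(7 + 9*(-1*(-132)))) = √((2 + 30) - 2/(7 + 9*132)) = √(32 - 2/(7 + 1188)) = √(32 - 2/1195) = √(38238/1195) = √45694410/1195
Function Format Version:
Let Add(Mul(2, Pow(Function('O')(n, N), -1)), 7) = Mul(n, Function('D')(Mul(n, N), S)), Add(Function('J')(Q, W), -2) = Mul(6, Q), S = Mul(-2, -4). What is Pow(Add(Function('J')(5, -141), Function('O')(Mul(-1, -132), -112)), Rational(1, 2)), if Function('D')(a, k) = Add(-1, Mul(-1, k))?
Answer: Mul(Rational(1, 1195), Pow(45694410, Rational(1, 2))) ≈ 5.6567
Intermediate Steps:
S = 8
Function('J')(Q, W) = Add(2, Mul(6, Q))
Function('O')(n, N) = Mul(2, Pow(Add(-7, Mul(-9, n)), -1)) (Function('O')(n, N) = Mul(2, Pow(Add(-7, Mul(n, Add(-1, Mul(-1, 8)))), -1)) = Mul(2, Pow(Add(-7, Mul(n, Add(-1, -8))), -1)) = Mul(2, Pow(Add(-7, Mul(n, -9)), -1)) = Mul(2, Pow(Add(-7, Mul(-9, n)), -1)))
Pow(Add(Function('J')(5, -141), Function('O')(Mul(-1, -132), -112)), Rational(1, 2)) = Pow(Add(Add(2, Mul(6, 5)), Mul(-2, Pow(Add(7, Mul(9, Mul(-1, -132))), -1))), Rational(1, 2)) = Pow(Add(Add(2, 30), Mul(-2, Pow(Add(7, Mul(9, 132)), -1))), Rational(1, 2)) = Pow(Add(32, Mul(-2, Pow(Add(7, 1188), -1))), Rational(1, 2)) = Pow(Add(32, Mul(-2, Pow(1195, -1))), Rational(1, 2)) = Pow(Add(32, Mul(-2, Rational(1, 1195))), Rational(1, 2)) = Pow(Add(32, Rational(-2, 1195)), Rational(1, 2)) = Pow(Rational(38238, 1195), Rational(1, 2)) = Mul(Rational(1, 1195), Pow(45694410, Rational(1, 2)))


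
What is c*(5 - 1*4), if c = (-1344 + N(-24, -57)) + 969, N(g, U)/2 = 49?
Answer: -277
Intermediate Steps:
N(g, U) = 98 (N(g, U) = 2*49 = 98)
c = -277 (c = (-1344 + 98) + 969 = -1246 + 969 = -277)
c*(5 - 1*4) = -277*(5 - 1*4) = -277*(5 - 4) = -277*1 = -277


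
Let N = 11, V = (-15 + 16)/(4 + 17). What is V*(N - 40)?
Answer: -29/21 ≈ -1.3810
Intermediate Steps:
V = 1/21 ≈ 0.047619
V*(N - 40) = (11 - 40)/21 = (1/21)*(-29) = -29/21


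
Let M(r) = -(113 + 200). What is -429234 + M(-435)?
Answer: -429547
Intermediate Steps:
M(r) = -313 (M(r) = -1*313 = -313)
-429234 + M(-435) = -429234 - 313 = -429547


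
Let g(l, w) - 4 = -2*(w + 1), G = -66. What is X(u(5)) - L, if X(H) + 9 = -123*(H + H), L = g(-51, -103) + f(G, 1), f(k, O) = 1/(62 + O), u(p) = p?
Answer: -91162/63 ≈ -1447.0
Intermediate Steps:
g(l, w) = 2 - 2*w (g(l, w) = 4 - 2*(w + 1) = 4 - 2*(1 + w) = 4 + (-2 - 2*w) = 2 - 2*w)
L = 13105/63 (L = (2 - 2*(-103)) + 1/(62 + 1) = (2 + 206) + 1/63 = 208 + 1/63 = 13105/63 ≈ 208.02)
X(H) = -9 - 246*H (X(H) = -9 - 123*(H + H) = -9 - 246*H)
X(u(5)) - L = (-9 - 246*5) - 1*13105/63 = (-9 - 1230) - 13105/63 = -1239 - 13105/63 = -91162/63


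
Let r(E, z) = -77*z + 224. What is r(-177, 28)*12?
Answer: -23184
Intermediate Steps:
r(E, z) = 224 - 77*z
r(-177, 28)*12 = (224 - 77*28)*12 = (224 - 2156)*12 = -1932*12 = -23184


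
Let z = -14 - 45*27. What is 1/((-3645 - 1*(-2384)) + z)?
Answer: -1/2490 ≈ -0.00040161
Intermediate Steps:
z = -1229 (z = -14 - 1215 = -1229)
1/((-3645 - 1*(-2384)) + z) = 1/((-3645 - 1*(-2384)) - 1229) = 1/((-3645 + 2384) - 1229) = 1/(-1261 - 1229) = 1/(-2490) = -1/2490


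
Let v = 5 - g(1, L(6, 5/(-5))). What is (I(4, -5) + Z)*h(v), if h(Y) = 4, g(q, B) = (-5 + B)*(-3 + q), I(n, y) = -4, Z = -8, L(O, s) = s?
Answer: -48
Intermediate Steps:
v = -7 (v = 5 - (15 - 5*1 - 15/(-5) + (5/(-5))*1) = 5 - (15 - 5 - 15*(-1)/5 + (5*(-⅕))*1) = 5 - (15 - 5 - 3*(-1) - 1*1) = 5 - (15 - 5 + 3 - 1) = 5 - 1*12 = 5 - 12 = -7)
(I(4, -5) + Z)*h(v) = (-4 - 8)*4 = -12*4 = -48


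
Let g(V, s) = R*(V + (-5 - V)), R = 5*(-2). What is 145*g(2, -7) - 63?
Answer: 7187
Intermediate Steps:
R = -10
g(V, s) = 50 (g(V, s) = -10*(V + (-5 - V)) = -10*(-5) = 50)
145*g(2, -7) - 63 = 145*50 - 63 = 7250 - 63 = 7187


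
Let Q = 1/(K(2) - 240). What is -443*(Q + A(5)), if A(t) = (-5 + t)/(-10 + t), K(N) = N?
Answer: 443/238 ≈ 1.8613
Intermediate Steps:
Q = -1/238 (Q = 1/(2 - 240) = 1/(-238) = -1/238 ≈ -0.0042017)
A(t) = (-5 + t)/(-10 + t)
-443*(Q + A(5)) = -443*(-1/238 + (-5 + 5)/(-10 + 5)) = -443*(-1/238 + 0/(-5)) = -443*(-1/238 - ⅕*0) = -443*(-1/238 + 0) = -443*(-1/238) = 443/238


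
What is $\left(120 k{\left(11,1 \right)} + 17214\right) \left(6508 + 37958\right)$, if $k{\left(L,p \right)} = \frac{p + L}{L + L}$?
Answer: $\frac{8451830484}{11} \approx 7.6835 \cdot 10^{8}$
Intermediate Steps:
$k{\left(L,p \right)} = \frac{L + p}{2 L}$
$\left(120 k{\left(11,1 \right)} + 17214\right) \left(6508 + 37958\right) = \left(120 \frac{11 + 1}{2 \cdot 11} + 17214\right) \left(6508 + 37958\right) = \left(120 \cdot \frac{1}{2} \cdot \frac{1}{11} \cdot 12 + 17214\right) 44466 = \left(120 \cdot \frac{6}{11} + 17214\right) 44466 = \left(\frac{720}{11} + 17214\right) 44466 = \frac{190074}{11} \cdot 44466 = \frac{8451830484}{11}$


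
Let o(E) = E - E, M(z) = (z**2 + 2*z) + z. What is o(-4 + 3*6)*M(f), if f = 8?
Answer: 0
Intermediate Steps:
M(z) = z**2 + 3*z
o(E) = 0
o(-4 + 3*6)*M(f) = 0*(8*(3 + 8)) = 0*(8*11) = 0*88 = 0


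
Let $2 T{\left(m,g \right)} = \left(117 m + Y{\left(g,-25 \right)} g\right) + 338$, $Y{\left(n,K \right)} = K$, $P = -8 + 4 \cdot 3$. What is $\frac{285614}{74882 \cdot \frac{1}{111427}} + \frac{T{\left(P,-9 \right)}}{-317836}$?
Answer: $\frac{10115165997769137}{23800195352} \approx 4.25 \cdot 10^{5}$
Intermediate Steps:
$P = 4$ ($P = -8 + 12 = 4$)
$T{\left(m,g \right)} = 169 - \frac{25 g}{2} + \frac{117 m}{2}$ ($T{\left(m,g \right)} = \frac{\left(117 m - 25 g\right) + 338}{2} = \frac{\left(- 25 g + 117 m\right) + 338}{2} = \frac{338 - 25 g + 117 m}{2} = 169 - \frac{25 g}{2} + \frac{117 m}{2}$)
$\frac{285614}{74882 \cdot \frac{1}{111427}} + \frac{T{\left(P,-9 \right)}}{-317836} = \frac{285614}{74882 \cdot \frac{1}{111427}} + \frac{169 - - \frac{225}{2} + \frac{117}{2} \cdot 4}{-317836} = \frac{285614}{74882 \cdot \frac{1}{111427}} + \left(169 + \frac{225}{2} + 234\right) \left(- \frac{1}{317836}\right) = \frac{285614}{\frac{74882}{111427}} + \frac{1031}{2} \left(- \frac{1}{317836}\right) = 285614 \cdot \frac{111427}{74882} - \frac{1031}{635672} = \frac{15912555589}{37441} - \frac{1031}{635672} = \frac{10115165997769137}{23800195352}$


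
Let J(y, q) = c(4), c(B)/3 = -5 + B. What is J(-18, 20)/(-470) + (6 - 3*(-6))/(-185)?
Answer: -429/3478 ≈ -0.12335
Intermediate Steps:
c(B) = -15 + 3*B (c(B) = 3*(-5 + B) = -15 + 3*B)
J(y, q) = -3 (J(y, q) = -15 + 3*4 = -15 + 12 = -3)
J(-18, 20)/(-470) + (6 - 3*(-6))/(-185) = -3/(-470) + (6 - 3*(-6))/(-185) = -3*(-1/470) + (6 + 18)*(-1/185) = 3/470 + 24*(-1/185) = 3/470 - 24/185 = -429/3478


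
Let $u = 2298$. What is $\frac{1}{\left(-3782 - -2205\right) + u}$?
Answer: $\frac{1}{721} \approx 0.001387$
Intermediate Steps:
$\frac{1}{\left(-3782 - -2205\right) + u} = \frac{1}{\left(-3782 - -2205\right) + 2298} = \frac{1}{\left(-3782 + 2205\right) + 2298} = \frac{1}{-1577 + 2298} = \frac{1}{721}$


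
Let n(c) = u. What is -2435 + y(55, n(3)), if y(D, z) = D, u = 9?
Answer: -2380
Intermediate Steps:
n(c) = 9
-2435 + y(55, n(3)) = -2435 + 55 = -2380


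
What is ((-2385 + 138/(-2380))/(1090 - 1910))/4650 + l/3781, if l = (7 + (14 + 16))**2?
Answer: 2074175912013/5718724690000 ≈ 0.36270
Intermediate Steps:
l = 1369 (l = (7 + 30)**2 = 37**2 = 1369)
((-2385 + 138/(-2380))/(1090 - 1910))/4650 + l/3781 = ((-2385 + 138/(-2380))/(1090 - 1910))/4650 + 1369/3781 = ((-2385 + 138*(-1/2380))/(-820))*(1/4650) + 1369*(1/3781) = ((-2385 - 69/1190)*(-1/820))*(1/4650) + 1369/3781 = -2838219/1190*(-1/820)*(1/4650) + 1369/3781 = (2838219/975800)*(1/4650) + 1369/3781 = 946073/1512490000 + 1369/3781 = 2074175912013/5718724690000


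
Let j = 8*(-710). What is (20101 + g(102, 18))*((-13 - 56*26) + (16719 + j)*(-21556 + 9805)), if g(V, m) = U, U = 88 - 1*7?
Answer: -2618024337956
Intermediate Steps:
j = -5680
U = 81 (U = 88 - 7 = 81)
g(V, m) = 81
(20101 + g(102, 18))*((-13 - 56*26) + (16719 + j)*(-21556 + 9805)) = (20101 + 81)*((-13 - 56*26) + (16719 - 5680)*(-21556 + 9805)) = 20182*((-13 - 1456) + 11039*(-11751)) = 20182*(-1469 - 129719289) = 20182*(-129720758) = -2618024337956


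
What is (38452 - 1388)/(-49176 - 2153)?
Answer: -37064/51329 ≈ -0.72209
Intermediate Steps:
(38452 - 1388)/(-49176 - 2153) = 37064/(-51329) = 37064*(-1/51329) = -37064/51329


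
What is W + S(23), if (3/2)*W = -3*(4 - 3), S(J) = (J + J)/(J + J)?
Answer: -1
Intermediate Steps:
S(J) = 1 (S(J) = (2*J)/((2*J)) = (2*J)*(1/(2*J)) = 1)
W = -2 (W = 2*(-3*(4 - 3))/3 = 2*(-3*1)/3 = (2/3)*(-3) = -2)
W + S(23) = -2 + 1 = -1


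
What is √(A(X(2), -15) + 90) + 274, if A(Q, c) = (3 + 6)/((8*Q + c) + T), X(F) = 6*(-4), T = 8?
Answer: 274 + 9*√43979/199 ≈ 283.48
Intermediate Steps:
X(F) = -24
A(Q, c) = 9/(8 + c + 8*Q) (A(Q, c) = (3 + 6)/((8*Q + c) + 8) = 9/((c + 8*Q) + 8) = 9/(8 + c + 8*Q))
√(A(X(2), -15) + 90) + 274 = √(9/(8 - 15 + 8*(-24)) + 90) + 274 = √(9/(8 - 15 - 192) + 90) + 274 = √(9/(-199) + 90) + 274 = √(9*(-1/199) + 90) + 274 = √(-9/199 + 90) + 274 = √(17901/199) + 274 = 9*√43979/199 + 274 = 274 + 9*√43979/199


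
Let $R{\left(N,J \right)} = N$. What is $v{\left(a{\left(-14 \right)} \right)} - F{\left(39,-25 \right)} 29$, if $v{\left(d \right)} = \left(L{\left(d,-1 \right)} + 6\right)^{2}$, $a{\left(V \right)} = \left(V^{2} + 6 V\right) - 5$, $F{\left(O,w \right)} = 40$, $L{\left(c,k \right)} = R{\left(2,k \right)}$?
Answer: $-1096$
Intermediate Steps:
$L{\left(c,k \right)} = 2$
$a{\left(V \right)} = -5 + V^{2} + 6 V$
$v{\left(d \right)} = 64$ ($v{\left(d \right)} = \left(2 + 6\right)^{2} = 8^{2} = 64$)
$v{\left(a{\left(-14 \right)} \right)} - F{\left(39,-25 \right)} 29 = 64 - 40 \cdot 29 = 64 - 1160 = -1096$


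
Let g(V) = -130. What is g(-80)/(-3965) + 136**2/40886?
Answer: 605014/1247023 ≈ 0.48517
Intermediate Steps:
g(-80)/(-3965) + 136**2/40886 = -130/(-3965) + 136**2/40886 = -130*(-1/3965) + 18496*(1/40886) = 2/61 + 9248/20443 = 605014/1247023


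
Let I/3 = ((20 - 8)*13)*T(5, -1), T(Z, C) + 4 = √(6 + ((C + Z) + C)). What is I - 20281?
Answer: -20749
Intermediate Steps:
T(Z, C) = -4 + √(6 + Z + 2*C) (T(Z, C) = -4 + √(6 + ((C + Z) + C)) = -4 + √(6 + (Z + 2*C)) = -4 + √(6 + Z + 2*C))
I = -468 (I = 3*(((20 - 8)*13)*(-4 + √(6 + 5 + 2*(-1)))) = 3*((12*13)*(-4 + √(6 + 5 - 2))) = 3*(156*(-4 + √9)) = 3*(156*(-4 + 3)) = 3*(156*(-1)) = 3*(-156) = -468)
I - 20281 = -468 - 20281 = -20749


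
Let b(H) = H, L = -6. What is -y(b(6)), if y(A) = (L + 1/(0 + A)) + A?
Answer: -1/6 ≈ -0.16667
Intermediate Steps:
y(A) = -6 + A + 1/A (y(A) = (-6 + 1/(0 + A)) + A = (-6 + 1/A) + A = -6 + A + 1/A)
-y(b(6)) = -(-6 + 6 + 1/6) = -1*1/6 = -1/6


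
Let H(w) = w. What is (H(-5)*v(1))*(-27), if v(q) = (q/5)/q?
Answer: 27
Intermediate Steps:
v(q) = ⅕ (v(q) = (q*(⅕))/q = (q/5)/q = ⅕)
(H(-5)*v(1))*(-27) = -5*⅕*(-27) = -1*(-27) = 27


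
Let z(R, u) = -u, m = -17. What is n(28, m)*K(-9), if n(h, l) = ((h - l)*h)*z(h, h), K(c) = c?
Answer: 317520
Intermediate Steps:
n(h, l) = -h**2*(h - l) (n(h, l) = ((h - l)*h)*(-h) = (h*(h - l))*(-h) = -h**2*(h - l))
n(28, m)*K(-9) = (28**2*(-17 - 1*28))*(-9) = (784*(-17 - 28))*(-9) = (784*(-45))*(-9) = -35280*(-9) = 317520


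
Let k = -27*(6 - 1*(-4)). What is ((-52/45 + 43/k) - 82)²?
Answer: 20241001/2916 ≈ 6941.4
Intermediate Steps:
k = -270 (k = -27*(6 + 4) = -27*10 = -270)
((-52/45 + 43/k) - 82)² = ((-52/45 + 43/(-270)) - 82)² = ((-52*1/45 + 43*(-1/270)) - 82)² = ((-52/45 - 43/270) - 82)² = (-71/54 - 82)² = (-4499/54)² = 20241001/2916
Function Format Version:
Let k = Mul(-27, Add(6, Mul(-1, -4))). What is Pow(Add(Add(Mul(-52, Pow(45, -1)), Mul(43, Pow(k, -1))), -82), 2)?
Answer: Rational(20241001, 2916) ≈ 6941.4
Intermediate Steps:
k = -270 (k = Mul(-27, Add(6, 4)) = Mul(-27, 10) = -270)
Pow(Add(Add(Mul(-52, Pow(45, -1)), Mul(43, Pow(k, -1))), -82), 2) = Pow(Add(Add(Mul(-52, Pow(45, -1)), Mul(43, Pow(-270, -1))), -82), 2) = Pow(Add(Add(Mul(-52, Rational(1, 45)), Mul(43, Rational(-1, 270))), -82), 2) = Pow(Add(Add(Rational(-52, 45), Rational(-43, 270)), -82), 2) = Pow(Add(Rational(-71, 54), -82), 2) = Pow(Rational(-4499, 54), 2) = Rational(20241001, 2916)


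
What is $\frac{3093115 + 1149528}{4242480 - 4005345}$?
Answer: $\frac{4242643}{237135} \approx 17.891$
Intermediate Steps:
$\frac{3093115 + 1149528}{4242480 - 4005345} = \frac{4242643}{237135}$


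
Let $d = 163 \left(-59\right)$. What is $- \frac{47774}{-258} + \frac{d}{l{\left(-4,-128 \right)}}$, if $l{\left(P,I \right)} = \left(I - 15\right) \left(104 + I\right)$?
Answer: $\frac{26913197}{147576} \approx 182.37$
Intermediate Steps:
$d = -9617$
$l{\left(P,I \right)} = \left(-15 + I\right) \left(104 + I\right)$
$- \frac{47774}{-258} + \frac{d}{l{\left(-4,-128 \right)}} = - \frac{47774}{-258} - \frac{9617}{-1560 + \left(-128\right)^{2} + 89 \left(-128\right)} = \left(-47774\right) \left(- \frac{1}{258}\right) - \frac{9617}{-1560 + 16384 - 11392} = \frac{23887}{129} - \frac{9617}{3432} = \frac{26913197}{147576}$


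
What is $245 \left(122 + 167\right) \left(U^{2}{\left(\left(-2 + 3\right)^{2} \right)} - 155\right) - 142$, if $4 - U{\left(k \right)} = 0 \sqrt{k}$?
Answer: $-9842037$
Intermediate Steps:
$U{\left(k \right)} = 4$ ($U{\left(k \right)} = 4 - 0 \sqrt{k} = 4 - 0 = 4 + 0 = 4$)
$245 \left(122 + 167\right) \left(U^{2}{\left(\left(-2 + 3\right)^{2} \right)} - 155\right) - 142 = 245 \left(122 + 167\right) \left(4^{2} - 155\right) - 142 = 245 \cdot 289 \left(16 - 155\right) - 142 = 245 \cdot 289 \left(-139\right) - 142 = 245 \left(-40171\right) - 142 = -9841895 - 142 = -9842037$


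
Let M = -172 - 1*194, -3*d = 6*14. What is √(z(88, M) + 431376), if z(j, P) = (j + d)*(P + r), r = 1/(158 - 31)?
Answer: 26*√9768459/127 ≈ 639.86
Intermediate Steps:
d = -28 (d = -2*14 = -⅓*84 = -28)
M = -366 (M = -172 - 194 = -366)
r = 1/127 ≈ 0.0078740
z(j, P) = (-28 + j)*(1/127 + P) (z(j, P) = (j - 28)*(P + 1/127) = (-28 + j)*(1/127 + P))
√(z(88, M) + 431376) = √((-28/127 - 28*(-366) + (1/127)*88 - 366*88) + 431376) = √((-28/127 + 10248 + 88/127 - 32208) + 431376) = √(-2788860/127 + 431376) = √(51995892/127) = 26*√9768459/127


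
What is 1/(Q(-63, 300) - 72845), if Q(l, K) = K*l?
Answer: -1/91745 ≈ -1.0900e-5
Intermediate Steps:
1/(Q(-63, 300) - 72845) = 1/(300*(-63) - 72845) = 1/(-18900 - 72845) = 1/(-91745) = -1/91745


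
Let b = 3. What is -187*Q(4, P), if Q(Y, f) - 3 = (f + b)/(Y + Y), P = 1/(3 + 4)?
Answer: -17765/28 ≈ -634.46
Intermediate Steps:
P = ⅐ (P = 1/7 = ⅐ ≈ 0.14286)
Q(Y, f) = 3 + (3 + f)/(2*Y) (Q(Y, f) = 3 + (f + 3)/(Y + Y) = 3 + (3 + f)/((2*Y)) = 3 + (3 + f)*(1/(2*Y)) = 3 + (3 + f)/(2*Y))
-187*Q(4, P) = -187*(3 + ⅐ + 6*4)/(2*4) = -187*(3 + ⅐ + 24)/(2*4) = -187*190/(2*4*7) = -187*95/28 = -17765/28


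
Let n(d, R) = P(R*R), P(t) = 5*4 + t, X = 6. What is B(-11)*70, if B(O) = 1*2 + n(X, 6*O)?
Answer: 306460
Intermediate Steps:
P(t) = 20 + t
n(d, R) = 20 + R**2 (n(d, R) = 20 + R*R = 20 + R**2)
B(O) = 22 + 36*O**2 (B(O) = 1*2 + (20 + (6*O)**2) = 2 + (20 + 36*O**2) = 22 + 36*O**2)
B(-11)*70 = (22 + 36*(-11)**2)*70 = (22 + 36*121)*70 = (22 + 4356)*70 = 4378*70 = 306460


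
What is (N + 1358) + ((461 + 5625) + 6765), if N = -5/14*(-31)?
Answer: 199081/14 ≈ 14220.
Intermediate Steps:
N = 155/14 (N = -5*1/14*(-31) = -5/14*(-31) = 155/14 ≈ 11.071)
(N + 1358) + ((461 + 5625) + 6765) = (155/14 + 1358) + ((461 + 5625) + 6765) = 19167/14 + (6086 + 6765) = 19167/14 + 12851 = 199081/14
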